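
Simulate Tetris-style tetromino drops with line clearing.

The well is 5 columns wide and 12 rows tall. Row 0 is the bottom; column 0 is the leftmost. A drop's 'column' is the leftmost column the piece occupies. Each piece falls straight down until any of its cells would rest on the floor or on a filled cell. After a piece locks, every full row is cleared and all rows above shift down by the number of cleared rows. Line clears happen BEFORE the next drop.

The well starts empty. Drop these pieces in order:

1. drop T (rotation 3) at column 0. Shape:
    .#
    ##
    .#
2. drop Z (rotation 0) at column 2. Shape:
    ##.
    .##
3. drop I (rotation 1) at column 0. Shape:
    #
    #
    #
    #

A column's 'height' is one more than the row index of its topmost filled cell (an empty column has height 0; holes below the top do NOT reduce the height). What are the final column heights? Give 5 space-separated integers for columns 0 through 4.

Drop 1: T rot3 at col 0 lands with bottom-row=0; cleared 0 line(s) (total 0); column heights now [2 3 0 0 0], max=3
Drop 2: Z rot0 at col 2 lands with bottom-row=0; cleared 0 line(s) (total 0); column heights now [2 3 2 2 1], max=3
Drop 3: I rot1 at col 0 lands with bottom-row=2; cleared 0 line(s) (total 0); column heights now [6 3 2 2 1], max=6

Answer: 6 3 2 2 1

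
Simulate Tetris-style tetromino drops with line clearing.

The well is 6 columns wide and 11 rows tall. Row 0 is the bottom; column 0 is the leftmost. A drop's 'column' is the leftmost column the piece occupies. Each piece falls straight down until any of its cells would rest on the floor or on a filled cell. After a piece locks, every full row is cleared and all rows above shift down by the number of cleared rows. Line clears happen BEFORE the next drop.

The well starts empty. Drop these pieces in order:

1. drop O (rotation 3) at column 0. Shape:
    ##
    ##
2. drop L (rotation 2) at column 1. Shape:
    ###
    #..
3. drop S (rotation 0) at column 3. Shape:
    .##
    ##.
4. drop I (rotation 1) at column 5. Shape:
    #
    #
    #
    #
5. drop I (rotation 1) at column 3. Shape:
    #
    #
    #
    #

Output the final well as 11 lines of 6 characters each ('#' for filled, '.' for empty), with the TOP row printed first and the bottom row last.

Answer: ......
.....#
...#.#
...#.#
...#.#
...###
...##.
.###..
.#....
##....
##....

Derivation:
Drop 1: O rot3 at col 0 lands with bottom-row=0; cleared 0 line(s) (total 0); column heights now [2 2 0 0 0 0], max=2
Drop 2: L rot2 at col 1 lands with bottom-row=2; cleared 0 line(s) (total 0); column heights now [2 4 4 4 0 0], max=4
Drop 3: S rot0 at col 3 lands with bottom-row=4; cleared 0 line(s) (total 0); column heights now [2 4 4 5 6 6], max=6
Drop 4: I rot1 at col 5 lands with bottom-row=6; cleared 0 line(s) (total 0); column heights now [2 4 4 5 6 10], max=10
Drop 5: I rot1 at col 3 lands with bottom-row=5; cleared 0 line(s) (total 0); column heights now [2 4 4 9 6 10], max=10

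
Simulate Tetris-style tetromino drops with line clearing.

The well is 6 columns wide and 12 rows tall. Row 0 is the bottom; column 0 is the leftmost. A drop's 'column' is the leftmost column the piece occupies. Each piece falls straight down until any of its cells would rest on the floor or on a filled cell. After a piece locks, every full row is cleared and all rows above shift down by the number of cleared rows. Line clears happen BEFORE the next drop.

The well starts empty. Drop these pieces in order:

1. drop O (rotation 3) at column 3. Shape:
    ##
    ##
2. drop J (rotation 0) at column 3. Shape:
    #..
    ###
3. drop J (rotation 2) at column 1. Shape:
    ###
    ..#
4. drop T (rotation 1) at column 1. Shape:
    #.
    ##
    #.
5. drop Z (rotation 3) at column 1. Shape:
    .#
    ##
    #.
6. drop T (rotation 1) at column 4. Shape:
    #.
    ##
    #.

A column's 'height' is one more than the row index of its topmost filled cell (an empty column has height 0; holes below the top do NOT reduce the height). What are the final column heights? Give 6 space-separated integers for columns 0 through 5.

Answer: 0 11 12 6 6 5

Derivation:
Drop 1: O rot3 at col 3 lands with bottom-row=0; cleared 0 line(s) (total 0); column heights now [0 0 0 2 2 0], max=2
Drop 2: J rot0 at col 3 lands with bottom-row=2; cleared 0 line(s) (total 0); column heights now [0 0 0 4 3 3], max=4
Drop 3: J rot2 at col 1 lands with bottom-row=4; cleared 0 line(s) (total 0); column heights now [0 6 6 6 3 3], max=6
Drop 4: T rot1 at col 1 lands with bottom-row=6; cleared 0 line(s) (total 0); column heights now [0 9 8 6 3 3], max=9
Drop 5: Z rot3 at col 1 lands with bottom-row=9; cleared 0 line(s) (total 0); column heights now [0 11 12 6 3 3], max=12
Drop 6: T rot1 at col 4 lands with bottom-row=3; cleared 0 line(s) (total 0); column heights now [0 11 12 6 6 5], max=12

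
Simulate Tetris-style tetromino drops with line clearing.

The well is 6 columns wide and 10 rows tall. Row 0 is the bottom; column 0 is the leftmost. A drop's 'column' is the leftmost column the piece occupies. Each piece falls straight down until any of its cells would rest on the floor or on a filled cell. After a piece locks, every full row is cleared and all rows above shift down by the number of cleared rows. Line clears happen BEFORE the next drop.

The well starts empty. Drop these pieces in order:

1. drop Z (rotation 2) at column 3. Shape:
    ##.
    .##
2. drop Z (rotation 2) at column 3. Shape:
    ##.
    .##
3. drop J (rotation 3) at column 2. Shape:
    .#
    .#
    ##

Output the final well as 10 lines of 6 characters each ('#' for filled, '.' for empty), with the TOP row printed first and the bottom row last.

Answer: ......
......
......
...#..
...#..
..##..
...##.
....##
...##.
....##

Derivation:
Drop 1: Z rot2 at col 3 lands with bottom-row=0; cleared 0 line(s) (total 0); column heights now [0 0 0 2 2 1], max=2
Drop 2: Z rot2 at col 3 lands with bottom-row=2; cleared 0 line(s) (total 0); column heights now [0 0 0 4 4 3], max=4
Drop 3: J rot3 at col 2 lands with bottom-row=4; cleared 0 line(s) (total 0); column heights now [0 0 5 7 4 3], max=7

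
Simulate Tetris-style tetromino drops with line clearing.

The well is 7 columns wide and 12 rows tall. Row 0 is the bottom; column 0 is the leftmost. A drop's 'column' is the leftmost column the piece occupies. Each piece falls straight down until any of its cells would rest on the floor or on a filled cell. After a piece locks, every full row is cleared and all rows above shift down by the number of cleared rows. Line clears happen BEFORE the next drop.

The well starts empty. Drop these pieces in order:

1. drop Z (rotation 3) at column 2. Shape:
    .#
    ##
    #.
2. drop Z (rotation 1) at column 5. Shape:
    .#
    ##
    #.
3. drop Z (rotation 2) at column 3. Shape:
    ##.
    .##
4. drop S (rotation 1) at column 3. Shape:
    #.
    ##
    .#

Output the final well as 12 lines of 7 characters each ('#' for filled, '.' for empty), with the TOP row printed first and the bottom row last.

Drop 1: Z rot3 at col 2 lands with bottom-row=0; cleared 0 line(s) (total 0); column heights now [0 0 2 3 0 0 0], max=3
Drop 2: Z rot1 at col 5 lands with bottom-row=0; cleared 0 line(s) (total 0); column heights now [0 0 2 3 0 2 3], max=3
Drop 3: Z rot2 at col 3 lands with bottom-row=2; cleared 0 line(s) (total 0); column heights now [0 0 2 4 4 3 3], max=4
Drop 4: S rot1 at col 3 lands with bottom-row=4; cleared 0 line(s) (total 0); column heights now [0 0 2 7 6 3 3], max=7

Answer: .......
.......
.......
.......
.......
...#...
...##..
....#..
...##..
...####
..##.##
..#..#.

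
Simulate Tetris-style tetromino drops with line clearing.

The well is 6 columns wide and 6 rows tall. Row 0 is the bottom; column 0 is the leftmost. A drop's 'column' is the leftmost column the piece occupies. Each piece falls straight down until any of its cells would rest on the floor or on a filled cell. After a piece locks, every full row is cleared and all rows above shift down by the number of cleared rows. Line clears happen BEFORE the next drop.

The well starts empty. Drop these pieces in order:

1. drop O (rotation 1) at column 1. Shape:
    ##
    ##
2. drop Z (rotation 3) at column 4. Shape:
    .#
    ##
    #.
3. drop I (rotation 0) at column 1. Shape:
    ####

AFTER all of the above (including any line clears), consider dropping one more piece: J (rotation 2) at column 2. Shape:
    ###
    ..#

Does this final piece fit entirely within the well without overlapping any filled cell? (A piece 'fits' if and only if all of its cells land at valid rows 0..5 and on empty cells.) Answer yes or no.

Answer: yes

Derivation:
Drop 1: O rot1 at col 1 lands with bottom-row=0; cleared 0 line(s) (total 0); column heights now [0 2 2 0 0 0], max=2
Drop 2: Z rot3 at col 4 lands with bottom-row=0; cleared 0 line(s) (total 0); column heights now [0 2 2 0 2 3], max=3
Drop 3: I rot0 at col 1 lands with bottom-row=2; cleared 0 line(s) (total 0); column heights now [0 3 3 3 3 3], max=3
Test piece J rot2 at col 2 (width 3): heights before test = [0 3 3 3 3 3]; fits = True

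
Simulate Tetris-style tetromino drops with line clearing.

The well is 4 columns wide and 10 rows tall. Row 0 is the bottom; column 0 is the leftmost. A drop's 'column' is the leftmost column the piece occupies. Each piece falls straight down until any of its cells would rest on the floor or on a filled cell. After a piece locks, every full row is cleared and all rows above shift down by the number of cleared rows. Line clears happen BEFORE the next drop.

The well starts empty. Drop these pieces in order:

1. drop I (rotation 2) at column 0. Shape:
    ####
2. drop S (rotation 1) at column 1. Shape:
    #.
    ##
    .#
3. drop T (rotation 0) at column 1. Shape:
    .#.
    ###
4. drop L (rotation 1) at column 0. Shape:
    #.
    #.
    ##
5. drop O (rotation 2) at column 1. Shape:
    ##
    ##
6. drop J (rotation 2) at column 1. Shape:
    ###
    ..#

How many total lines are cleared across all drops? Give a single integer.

Answer: 2

Derivation:
Drop 1: I rot2 at col 0 lands with bottom-row=0; cleared 1 line(s) (total 1); column heights now [0 0 0 0], max=0
Drop 2: S rot1 at col 1 lands with bottom-row=0; cleared 0 line(s) (total 1); column heights now [0 3 2 0], max=3
Drop 3: T rot0 at col 1 lands with bottom-row=3; cleared 0 line(s) (total 1); column heights now [0 4 5 4], max=5
Drop 4: L rot1 at col 0 lands with bottom-row=4; cleared 0 line(s) (total 1); column heights now [7 5 5 4], max=7
Drop 5: O rot2 at col 1 lands with bottom-row=5; cleared 0 line(s) (total 1); column heights now [7 7 7 4], max=7
Drop 6: J rot2 at col 1 lands with bottom-row=6; cleared 1 line(s) (total 2); column heights now [6 7 7 7], max=7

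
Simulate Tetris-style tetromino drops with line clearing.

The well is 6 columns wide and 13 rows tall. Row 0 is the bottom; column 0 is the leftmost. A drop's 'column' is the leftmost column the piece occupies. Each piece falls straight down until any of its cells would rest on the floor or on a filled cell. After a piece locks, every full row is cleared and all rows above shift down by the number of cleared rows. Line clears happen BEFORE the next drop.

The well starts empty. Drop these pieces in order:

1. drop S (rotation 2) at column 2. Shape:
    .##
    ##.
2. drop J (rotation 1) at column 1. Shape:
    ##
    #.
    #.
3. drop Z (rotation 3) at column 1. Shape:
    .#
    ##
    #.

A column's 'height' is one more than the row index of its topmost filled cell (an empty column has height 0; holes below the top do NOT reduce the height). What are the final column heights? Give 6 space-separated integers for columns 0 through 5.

Answer: 0 5 6 2 2 0

Derivation:
Drop 1: S rot2 at col 2 lands with bottom-row=0; cleared 0 line(s) (total 0); column heights now [0 0 1 2 2 0], max=2
Drop 2: J rot1 at col 1 lands with bottom-row=0; cleared 0 line(s) (total 0); column heights now [0 3 3 2 2 0], max=3
Drop 3: Z rot3 at col 1 lands with bottom-row=3; cleared 0 line(s) (total 0); column heights now [0 5 6 2 2 0], max=6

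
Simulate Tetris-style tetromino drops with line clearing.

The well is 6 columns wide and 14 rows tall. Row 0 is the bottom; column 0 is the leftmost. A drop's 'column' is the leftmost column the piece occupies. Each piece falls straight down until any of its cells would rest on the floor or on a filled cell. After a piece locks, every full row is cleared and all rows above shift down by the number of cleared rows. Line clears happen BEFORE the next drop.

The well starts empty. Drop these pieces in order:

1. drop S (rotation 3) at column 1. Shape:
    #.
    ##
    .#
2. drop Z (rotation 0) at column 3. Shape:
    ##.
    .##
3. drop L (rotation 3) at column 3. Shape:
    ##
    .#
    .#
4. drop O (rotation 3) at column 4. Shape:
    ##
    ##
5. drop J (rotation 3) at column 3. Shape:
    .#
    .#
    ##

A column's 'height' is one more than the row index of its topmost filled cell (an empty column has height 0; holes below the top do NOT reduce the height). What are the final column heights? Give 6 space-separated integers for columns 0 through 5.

Answer: 0 3 2 8 10 7

Derivation:
Drop 1: S rot3 at col 1 lands with bottom-row=0; cleared 0 line(s) (total 0); column heights now [0 3 2 0 0 0], max=3
Drop 2: Z rot0 at col 3 lands with bottom-row=0; cleared 0 line(s) (total 0); column heights now [0 3 2 2 2 1], max=3
Drop 3: L rot3 at col 3 lands with bottom-row=2; cleared 0 line(s) (total 0); column heights now [0 3 2 5 5 1], max=5
Drop 4: O rot3 at col 4 lands with bottom-row=5; cleared 0 line(s) (total 0); column heights now [0 3 2 5 7 7], max=7
Drop 5: J rot3 at col 3 lands with bottom-row=7; cleared 0 line(s) (total 0); column heights now [0 3 2 8 10 7], max=10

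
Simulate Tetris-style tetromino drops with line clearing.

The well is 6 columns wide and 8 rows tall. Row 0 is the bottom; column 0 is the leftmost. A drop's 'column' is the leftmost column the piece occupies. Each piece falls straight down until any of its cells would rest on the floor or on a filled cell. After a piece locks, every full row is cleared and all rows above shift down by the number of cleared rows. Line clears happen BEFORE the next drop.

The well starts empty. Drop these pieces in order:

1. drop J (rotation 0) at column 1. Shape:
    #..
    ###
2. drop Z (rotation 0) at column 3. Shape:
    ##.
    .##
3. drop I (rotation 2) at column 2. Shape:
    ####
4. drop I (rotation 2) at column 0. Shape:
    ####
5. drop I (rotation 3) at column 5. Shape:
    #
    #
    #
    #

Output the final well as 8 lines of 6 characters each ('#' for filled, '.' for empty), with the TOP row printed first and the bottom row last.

Answer: ......
.....#
.....#
.....#
####.#
..####
.#.##.
.#####

Derivation:
Drop 1: J rot0 at col 1 lands with bottom-row=0; cleared 0 line(s) (total 0); column heights now [0 2 1 1 0 0], max=2
Drop 2: Z rot0 at col 3 lands with bottom-row=0; cleared 0 line(s) (total 0); column heights now [0 2 1 2 2 1], max=2
Drop 3: I rot2 at col 2 lands with bottom-row=2; cleared 0 line(s) (total 0); column heights now [0 2 3 3 3 3], max=3
Drop 4: I rot2 at col 0 lands with bottom-row=3; cleared 0 line(s) (total 0); column heights now [4 4 4 4 3 3], max=4
Drop 5: I rot3 at col 5 lands with bottom-row=3; cleared 0 line(s) (total 0); column heights now [4 4 4 4 3 7], max=7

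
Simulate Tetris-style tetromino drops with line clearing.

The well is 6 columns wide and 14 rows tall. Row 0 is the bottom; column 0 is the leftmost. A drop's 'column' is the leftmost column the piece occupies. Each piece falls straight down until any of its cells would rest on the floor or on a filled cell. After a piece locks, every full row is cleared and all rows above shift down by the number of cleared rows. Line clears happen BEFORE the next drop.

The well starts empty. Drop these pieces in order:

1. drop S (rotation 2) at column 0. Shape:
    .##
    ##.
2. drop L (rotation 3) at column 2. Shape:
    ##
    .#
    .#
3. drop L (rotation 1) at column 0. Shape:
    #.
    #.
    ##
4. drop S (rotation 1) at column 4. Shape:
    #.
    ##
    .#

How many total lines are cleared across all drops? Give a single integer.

Answer: 0

Derivation:
Drop 1: S rot2 at col 0 lands with bottom-row=0; cleared 0 line(s) (total 0); column heights now [1 2 2 0 0 0], max=2
Drop 2: L rot3 at col 2 lands with bottom-row=0; cleared 0 line(s) (total 0); column heights now [1 2 3 3 0 0], max=3
Drop 3: L rot1 at col 0 lands with bottom-row=2; cleared 0 line(s) (total 0); column heights now [5 3 3 3 0 0], max=5
Drop 4: S rot1 at col 4 lands with bottom-row=0; cleared 0 line(s) (total 0); column heights now [5 3 3 3 3 2], max=5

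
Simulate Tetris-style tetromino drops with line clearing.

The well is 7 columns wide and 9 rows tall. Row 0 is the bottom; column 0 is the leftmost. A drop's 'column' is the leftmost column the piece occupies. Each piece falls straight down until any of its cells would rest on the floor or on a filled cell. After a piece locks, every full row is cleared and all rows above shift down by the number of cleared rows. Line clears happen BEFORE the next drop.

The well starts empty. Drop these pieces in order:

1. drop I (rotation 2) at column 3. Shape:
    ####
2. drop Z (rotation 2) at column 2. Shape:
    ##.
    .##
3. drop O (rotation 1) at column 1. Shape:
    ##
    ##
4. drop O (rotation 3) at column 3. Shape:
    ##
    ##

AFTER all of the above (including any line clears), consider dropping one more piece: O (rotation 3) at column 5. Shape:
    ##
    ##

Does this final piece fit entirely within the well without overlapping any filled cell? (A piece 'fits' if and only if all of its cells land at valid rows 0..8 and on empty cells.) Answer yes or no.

Answer: yes

Derivation:
Drop 1: I rot2 at col 3 lands with bottom-row=0; cleared 0 line(s) (total 0); column heights now [0 0 0 1 1 1 1], max=1
Drop 2: Z rot2 at col 2 lands with bottom-row=1; cleared 0 line(s) (total 0); column heights now [0 0 3 3 2 1 1], max=3
Drop 3: O rot1 at col 1 lands with bottom-row=3; cleared 0 line(s) (total 0); column heights now [0 5 5 3 2 1 1], max=5
Drop 4: O rot3 at col 3 lands with bottom-row=3; cleared 0 line(s) (total 0); column heights now [0 5 5 5 5 1 1], max=5
Test piece O rot3 at col 5 (width 2): heights before test = [0 5 5 5 5 1 1]; fits = True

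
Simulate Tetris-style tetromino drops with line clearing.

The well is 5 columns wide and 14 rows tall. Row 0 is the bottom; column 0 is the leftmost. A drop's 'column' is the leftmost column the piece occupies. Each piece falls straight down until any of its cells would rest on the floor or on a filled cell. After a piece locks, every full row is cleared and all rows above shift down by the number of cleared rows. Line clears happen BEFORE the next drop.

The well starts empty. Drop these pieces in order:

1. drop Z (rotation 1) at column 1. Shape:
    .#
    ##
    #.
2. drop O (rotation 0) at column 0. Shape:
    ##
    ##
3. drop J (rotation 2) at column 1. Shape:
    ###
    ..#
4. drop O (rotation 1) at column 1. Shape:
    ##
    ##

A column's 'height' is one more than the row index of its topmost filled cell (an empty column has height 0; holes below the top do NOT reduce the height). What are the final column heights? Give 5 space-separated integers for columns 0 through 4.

Drop 1: Z rot1 at col 1 lands with bottom-row=0; cleared 0 line(s) (total 0); column heights now [0 2 3 0 0], max=3
Drop 2: O rot0 at col 0 lands with bottom-row=2; cleared 0 line(s) (total 0); column heights now [4 4 3 0 0], max=4
Drop 3: J rot2 at col 1 lands with bottom-row=3; cleared 0 line(s) (total 0); column heights now [4 5 5 5 0], max=5
Drop 4: O rot1 at col 1 lands with bottom-row=5; cleared 0 line(s) (total 0); column heights now [4 7 7 5 0], max=7

Answer: 4 7 7 5 0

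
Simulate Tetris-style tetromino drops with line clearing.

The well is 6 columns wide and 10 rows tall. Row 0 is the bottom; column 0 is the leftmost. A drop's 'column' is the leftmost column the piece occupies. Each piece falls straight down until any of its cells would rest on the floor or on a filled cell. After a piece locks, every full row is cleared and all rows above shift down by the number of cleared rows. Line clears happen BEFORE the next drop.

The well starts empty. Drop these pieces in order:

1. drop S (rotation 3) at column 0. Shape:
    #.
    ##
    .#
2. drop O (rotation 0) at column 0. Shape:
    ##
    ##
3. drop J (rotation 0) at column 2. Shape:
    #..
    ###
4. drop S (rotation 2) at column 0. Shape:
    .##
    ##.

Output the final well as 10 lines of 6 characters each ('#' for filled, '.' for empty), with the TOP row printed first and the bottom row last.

Drop 1: S rot3 at col 0 lands with bottom-row=0; cleared 0 line(s) (total 0); column heights now [3 2 0 0 0 0], max=3
Drop 2: O rot0 at col 0 lands with bottom-row=3; cleared 0 line(s) (total 0); column heights now [5 5 0 0 0 0], max=5
Drop 3: J rot0 at col 2 lands with bottom-row=0; cleared 0 line(s) (total 0); column heights now [5 5 2 1 1 0], max=5
Drop 4: S rot2 at col 0 lands with bottom-row=5; cleared 0 line(s) (total 0); column heights now [6 7 7 1 1 0], max=7

Answer: ......
......
......
.##...
##....
##....
##....
#.....
###...
.####.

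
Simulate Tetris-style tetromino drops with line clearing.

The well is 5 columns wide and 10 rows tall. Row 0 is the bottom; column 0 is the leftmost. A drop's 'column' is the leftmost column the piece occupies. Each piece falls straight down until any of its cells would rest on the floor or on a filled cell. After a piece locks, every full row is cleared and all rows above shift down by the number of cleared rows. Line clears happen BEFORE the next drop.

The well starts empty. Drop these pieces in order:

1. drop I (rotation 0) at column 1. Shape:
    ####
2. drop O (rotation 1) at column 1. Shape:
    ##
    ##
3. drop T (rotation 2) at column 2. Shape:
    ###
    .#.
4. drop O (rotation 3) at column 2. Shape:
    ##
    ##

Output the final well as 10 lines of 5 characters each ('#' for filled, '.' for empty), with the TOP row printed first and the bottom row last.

Drop 1: I rot0 at col 1 lands with bottom-row=0; cleared 0 line(s) (total 0); column heights now [0 1 1 1 1], max=1
Drop 2: O rot1 at col 1 lands with bottom-row=1; cleared 0 line(s) (total 0); column heights now [0 3 3 1 1], max=3
Drop 3: T rot2 at col 2 lands with bottom-row=2; cleared 0 line(s) (total 0); column heights now [0 3 4 4 4], max=4
Drop 4: O rot3 at col 2 lands with bottom-row=4; cleared 0 line(s) (total 0); column heights now [0 3 6 6 4], max=6

Answer: .....
.....
.....
.....
..##.
..##.
..###
.###.
.##..
.####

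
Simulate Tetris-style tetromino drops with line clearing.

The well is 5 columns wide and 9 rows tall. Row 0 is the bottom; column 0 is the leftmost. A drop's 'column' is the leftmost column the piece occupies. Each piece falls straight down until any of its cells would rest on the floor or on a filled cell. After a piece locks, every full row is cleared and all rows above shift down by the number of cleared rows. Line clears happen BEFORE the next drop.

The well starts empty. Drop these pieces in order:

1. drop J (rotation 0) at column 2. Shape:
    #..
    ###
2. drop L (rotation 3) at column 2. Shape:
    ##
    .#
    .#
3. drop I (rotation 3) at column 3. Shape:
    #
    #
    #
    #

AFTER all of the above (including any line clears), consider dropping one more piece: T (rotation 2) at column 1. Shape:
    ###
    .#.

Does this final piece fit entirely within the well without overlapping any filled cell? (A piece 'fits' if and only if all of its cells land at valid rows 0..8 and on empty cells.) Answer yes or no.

Answer: yes

Derivation:
Drop 1: J rot0 at col 2 lands with bottom-row=0; cleared 0 line(s) (total 0); column heights now [0 0 2 1 1], max=2
Drop 2: L rot3 at col 2 lands with bottom-row=1; cleared 0 line(s) (total 0); column heights now [0 0 4 4 1], max=4
Drop 3: I rot3 at col 3 lands with bottom-row=4; cleared 0 line(s) (total 0); column heights now [0 0 4 8 1], max=8
Test piece T rot2 at col 1 (width 3): heights before test = [0 0 4 8 1]; fits = True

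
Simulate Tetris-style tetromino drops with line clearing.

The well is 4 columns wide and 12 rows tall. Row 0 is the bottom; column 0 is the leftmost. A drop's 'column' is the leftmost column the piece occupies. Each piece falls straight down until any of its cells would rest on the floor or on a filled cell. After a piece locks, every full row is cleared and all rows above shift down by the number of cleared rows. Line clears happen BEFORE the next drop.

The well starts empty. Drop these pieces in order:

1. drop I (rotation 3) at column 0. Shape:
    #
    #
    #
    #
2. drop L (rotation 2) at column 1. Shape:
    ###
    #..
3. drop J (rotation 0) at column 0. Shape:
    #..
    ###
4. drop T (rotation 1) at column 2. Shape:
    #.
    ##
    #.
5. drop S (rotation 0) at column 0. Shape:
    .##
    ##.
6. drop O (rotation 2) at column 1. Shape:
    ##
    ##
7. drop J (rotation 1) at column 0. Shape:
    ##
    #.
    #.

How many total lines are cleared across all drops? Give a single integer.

Drop 1: I rot3 at col 0 lands with bottom-row=0; cleared 0 line(s) (total 0); column heights now [4 0 0 0], max=4
Drop 2: L rot2 at col 1 lands with bottom-row=0; cleared 1 line(s) (total 1); column heights now [3 1 0 0], max=3
Drop 3: J rot0 at col 0 lands with bottom-row=3; cleared 0 line(s) (total 1); column heights now [5 4 4 0], max=5
Drop 4: T rot1 at col 2 lands with bottom-row=4; cleared 0 line(s) (total 1); column heights now [5 4 7 6], max=7
Drop 5: S rot0 at col 0 lands with bottom-row=6; cleared 0 line(s) (total 1); column heights now [7 8 8 6], max=8
Drop 6: O rot2 at col 1 lands with bottom-row=8; cleared 0 line(s) (total 1); column heights now [7 10 10 6], max=10
Drop 7: J rot1 at col 0 lands with bottom-row=8; cleared 0 line(s) (total 1); column heights now [11 11 10 6], max=11

Answer: 1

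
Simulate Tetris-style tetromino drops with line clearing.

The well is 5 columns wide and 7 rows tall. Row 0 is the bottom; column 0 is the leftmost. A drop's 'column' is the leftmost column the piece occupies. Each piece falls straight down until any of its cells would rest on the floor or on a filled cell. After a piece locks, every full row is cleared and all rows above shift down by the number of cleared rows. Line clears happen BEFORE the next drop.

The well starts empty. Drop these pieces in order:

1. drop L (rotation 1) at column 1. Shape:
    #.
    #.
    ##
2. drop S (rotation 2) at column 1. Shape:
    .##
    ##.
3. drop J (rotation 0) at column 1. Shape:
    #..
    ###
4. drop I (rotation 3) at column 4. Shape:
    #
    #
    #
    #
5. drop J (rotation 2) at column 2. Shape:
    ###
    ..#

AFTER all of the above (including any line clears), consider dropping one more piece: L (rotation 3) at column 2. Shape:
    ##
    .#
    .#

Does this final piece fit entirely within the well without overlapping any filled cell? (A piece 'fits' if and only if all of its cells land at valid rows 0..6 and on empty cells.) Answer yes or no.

Answer: no

Derivation:
Drop 1: L rot1 at col 1 lands with bottom-row=0; cleared 0 line(s) (total 0); column heights now [0 3 1 0 0], max=3
Drop 2: S rot2 at col 1 lands with bottom-row=3; cleared 0 line(s) (total 0); column heights now [0 4 5 5 0], max=5
Drop 3: J rot0 at col 1 lands with bottom-row=5; cleared 0 line(s) (total 0); column heights now [0 7 6 6 0], max=7
Drop 4: I rot3 at col 4 lands with bottom-row=0; cleared 0 line(s) (total 0); column heights now [0 7 6 6 4], max=7
Drop 5: J rot2 at col 2 lands with bottom-row=5; cleared 0 line(s) (total 0); column heights now [0 7 7 7 7], max=7
Test piece L rot3 at col 2 (width 2): heights before test = [0 7 7 7 7]; fits = False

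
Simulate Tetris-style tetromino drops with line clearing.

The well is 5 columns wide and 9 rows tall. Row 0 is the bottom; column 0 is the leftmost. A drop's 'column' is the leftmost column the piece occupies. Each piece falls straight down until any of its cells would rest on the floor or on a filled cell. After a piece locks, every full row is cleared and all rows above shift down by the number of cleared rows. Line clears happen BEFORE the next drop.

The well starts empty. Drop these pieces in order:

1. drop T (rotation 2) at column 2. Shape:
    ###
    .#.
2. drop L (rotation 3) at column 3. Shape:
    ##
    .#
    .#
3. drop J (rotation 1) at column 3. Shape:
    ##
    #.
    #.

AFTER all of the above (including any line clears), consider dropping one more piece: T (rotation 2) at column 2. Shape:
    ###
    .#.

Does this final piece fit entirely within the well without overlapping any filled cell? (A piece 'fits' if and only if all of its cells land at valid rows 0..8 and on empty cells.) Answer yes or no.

Answer: no

Derivation:
Drop 1: T rot2 at col 2 lands with bottom-row=0; cleared 0 line(s) (total 0); column heights now [0 0 2 2 2], max=2
Drop 2: L rot3 at col 3 lands with bottom-row=2; cleared 0 line(s) (total 0); column heights now [0 0 2 5 5], max=5
Drop 3: J rot1 at col 3 lands with bottom-row=5; cleared 0 line(s) (total 0); column heights now [0 0 2 8 8], max=8
Test piece T rot2 at col 2 (width 3): heights before test = [0 0 2 8 8]; fits = False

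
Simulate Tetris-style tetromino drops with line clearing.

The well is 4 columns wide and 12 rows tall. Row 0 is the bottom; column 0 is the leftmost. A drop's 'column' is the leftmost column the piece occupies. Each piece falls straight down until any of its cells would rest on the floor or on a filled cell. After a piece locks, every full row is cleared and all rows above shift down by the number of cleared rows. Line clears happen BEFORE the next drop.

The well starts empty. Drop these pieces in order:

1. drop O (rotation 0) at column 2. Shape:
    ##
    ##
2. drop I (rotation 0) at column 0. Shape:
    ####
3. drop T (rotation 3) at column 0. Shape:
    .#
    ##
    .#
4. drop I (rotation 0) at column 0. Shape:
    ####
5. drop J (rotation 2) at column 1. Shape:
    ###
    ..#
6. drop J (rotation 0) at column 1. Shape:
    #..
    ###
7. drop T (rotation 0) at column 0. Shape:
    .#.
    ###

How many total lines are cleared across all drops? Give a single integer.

Answer: 3

Derivation:
Drop 1: O rot0 at col 2 lands with bottom-row=0; cleared 0 line(s) (total 0); column heights now [0 0 2 2], max=2
Drop 2: I rot0 at col 0 lands with bottom-row=2; cleared 1 line(s) (total 1); column heights now [0 0 2 2], max=2
Drop 3: T rot3 at col 0 lands with bottom-row=0; cleared 1 line(s) (total 2); column heights now [0 2 1 1], max=2
Drop 4: I rot0 at col 0 lands with bottom-row=2; cleared 1 line(s) (total 3); column heights now [0 2 1 1], max=2
Drop 5: J rot2 at col 1 lands with bottom-row=1; cleared 0 line(s) (total 3); column heights now [0 3 3 3], max=3
Drop 6: J rot0 at col 1 lands with bottom-row=3; cleared 0 line(s) (total 3); column heights now [0 5 4 4], max=5
Drop 7: T rot0 at col 0 lands with bottom-row=5; cleared 0 line(s) (total 3); column heights now [6 7 6 4], max=7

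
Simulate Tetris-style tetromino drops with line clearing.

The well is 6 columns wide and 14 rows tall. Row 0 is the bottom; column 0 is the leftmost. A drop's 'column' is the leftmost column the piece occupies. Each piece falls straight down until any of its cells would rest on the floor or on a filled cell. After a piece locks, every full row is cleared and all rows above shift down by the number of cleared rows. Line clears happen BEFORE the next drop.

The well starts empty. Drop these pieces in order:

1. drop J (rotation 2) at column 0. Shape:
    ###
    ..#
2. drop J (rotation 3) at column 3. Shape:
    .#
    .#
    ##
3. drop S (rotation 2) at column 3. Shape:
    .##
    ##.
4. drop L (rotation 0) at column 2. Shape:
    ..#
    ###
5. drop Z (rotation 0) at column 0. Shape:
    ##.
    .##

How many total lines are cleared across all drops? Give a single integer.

Drop 1: J rot2 at col 0 lands with bottom-row=0; cleared 0 line(s) (total 0); column heights now [2 2 2 0 0 0], max=2
Drop 2: J rot3 at col 3 lands with bottom-row=0; cleared 0 line(s) (total 0); column heights now [2 2 2 1 3 0], max=3
Drop 3: S rot2 at col 3 lands with bottom-row=3; cleared 0 line(s) (total 0); column heights now [2 2 2 4 5 5], max=5
Drop 4: L rot0 at col 2 lands with bottom-row=5; cleared 0 line(s) (total 0); column heights now [2 2 6 6 7 5], max=7
Drop 5: Z rot0 at col 0 lands with bottom-row=6; cleared 0 line(s) (total 0); column heights now [8 8 7 6 7 5], max=8

Answer: 0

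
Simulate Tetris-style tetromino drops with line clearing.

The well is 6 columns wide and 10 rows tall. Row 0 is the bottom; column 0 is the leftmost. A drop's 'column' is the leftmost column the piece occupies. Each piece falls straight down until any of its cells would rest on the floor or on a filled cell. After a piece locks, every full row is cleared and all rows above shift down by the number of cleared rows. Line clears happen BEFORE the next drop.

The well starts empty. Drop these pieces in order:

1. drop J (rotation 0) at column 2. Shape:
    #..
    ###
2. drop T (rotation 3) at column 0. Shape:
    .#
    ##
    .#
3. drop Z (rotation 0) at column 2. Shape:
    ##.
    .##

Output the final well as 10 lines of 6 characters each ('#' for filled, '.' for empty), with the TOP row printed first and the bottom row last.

Answer: ......
......
......
......
......
......
......
.###..
#####.
.####.

Derivation:
Drop 1: J rot0 at col 2 lands with bottom-row=0; cleared 0 line(s) (total 0); column heights now [0 0 2 1 1 0], max=2
Drop 2: T rot3 at col 0 lands with bottom-row=0; cleared 0 line(s) (total 0); column heights now [2 3 2 1 1 0], max=3
Drop 3: Z rot0 at col 2 lands with bottom-row=1; cleared 0 line(s) (total 0); column heights now [2 3 3 3 2 0], max=3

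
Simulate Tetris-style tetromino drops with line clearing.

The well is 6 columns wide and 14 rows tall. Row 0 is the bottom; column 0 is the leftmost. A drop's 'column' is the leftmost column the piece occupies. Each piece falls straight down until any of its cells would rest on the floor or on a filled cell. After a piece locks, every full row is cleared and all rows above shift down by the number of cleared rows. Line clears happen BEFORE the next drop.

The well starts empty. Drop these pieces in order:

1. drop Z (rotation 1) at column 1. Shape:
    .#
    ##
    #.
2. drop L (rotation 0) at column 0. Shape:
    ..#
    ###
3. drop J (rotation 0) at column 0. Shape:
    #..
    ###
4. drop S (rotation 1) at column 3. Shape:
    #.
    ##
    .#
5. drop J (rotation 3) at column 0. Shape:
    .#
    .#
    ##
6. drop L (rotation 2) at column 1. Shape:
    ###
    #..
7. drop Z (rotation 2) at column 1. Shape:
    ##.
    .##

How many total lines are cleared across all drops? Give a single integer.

Drop 1: Z rot1 at col 1 lands with bottom-row=0; cleared 0 line(s) (total 0); column heights now [0 2 3 0 0 0], max=3
Drop 2: L rot0 at col 0 lands with bottom-row=3; cleared 0 line(s) (total 0); column heights now [4 4 5 0 0 0], max=5
Drop 3: J rot0 at col 0 lands with bottom-row=5; cleared 0 line(s) (total 0); column heights now [7 6 6 0 0 0], max=7
Drop 4: S rot1 at col 3 lands with bottom-row=0; cleared 0 line(s) (total 0); column heights now [7 6 6 3 2 0], max=7
Drop 5: J rot3 at col 0 lands with bottom-row=7; cleared 0 line(s) (total 0); column heights now [8 10 6 3 2 0], max=10
Drop 6: L rot2 at col 1 lands with bottom-row=10; cleared 0 line(s) (total 0); column heights now [8 12 12 12 2 0], max=12
Drop 7: Z rot2 at col 1 lands with bottom-row=12; cleared 0 line(s) (total 0); column heights now [8 14 14 13 2 0], max=14

Answer: 0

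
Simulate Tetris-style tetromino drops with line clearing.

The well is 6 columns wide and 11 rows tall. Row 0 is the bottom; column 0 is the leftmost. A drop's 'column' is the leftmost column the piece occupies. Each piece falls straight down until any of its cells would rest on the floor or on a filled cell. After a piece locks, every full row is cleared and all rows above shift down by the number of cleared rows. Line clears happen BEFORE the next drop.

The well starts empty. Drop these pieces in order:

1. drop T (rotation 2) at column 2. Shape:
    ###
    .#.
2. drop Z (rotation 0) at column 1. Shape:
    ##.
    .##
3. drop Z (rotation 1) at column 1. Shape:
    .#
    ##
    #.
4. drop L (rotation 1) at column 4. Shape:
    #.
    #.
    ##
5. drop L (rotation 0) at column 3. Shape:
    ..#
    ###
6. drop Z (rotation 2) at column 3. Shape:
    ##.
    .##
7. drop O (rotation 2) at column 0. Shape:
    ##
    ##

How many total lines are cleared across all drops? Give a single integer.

Answer: 0

Derivation:
Drop 1: T rot2 at col 2 lands with bottom-row=0; cleared 0 line(s) (total 0); column heights now [0 0 2 2 2 0], max=2
Drop 2: Z rot0 at col 1 lands with bottom-row=2; cleared 0 line(s) (total 0); column heights now [0 4 4 3 2 0], max=4
Drop 3: Z rot1 at col 1 lands with bottom-row=4; cleared 0 line(s) (total 0); column heights now [0 6 7 3 2 0], max=7
Drop 4: L rot1 at col 4 lands with bottom-row=2; cleared 0 line(s) (total 0); column heights now [0 6 7 3 5 3], max=7
Drop 5: L rot0 at col 3 lands with bottom-row=5; cleared 0 line(s) (total 0); column heights now [0 6 7 6 6 7], max=7
Drop 6: Z rot2 at col 3 lands with bottom-row=7; cleared 0 line(s) (total 0); column heights now [0 6 7 9 9 8], max=9
Drop 7: O rot2 at col 0 lands with bottom-row=6; cleared 0 line(s) (total 0); column heights now [8 8 7 9 9 8], max=9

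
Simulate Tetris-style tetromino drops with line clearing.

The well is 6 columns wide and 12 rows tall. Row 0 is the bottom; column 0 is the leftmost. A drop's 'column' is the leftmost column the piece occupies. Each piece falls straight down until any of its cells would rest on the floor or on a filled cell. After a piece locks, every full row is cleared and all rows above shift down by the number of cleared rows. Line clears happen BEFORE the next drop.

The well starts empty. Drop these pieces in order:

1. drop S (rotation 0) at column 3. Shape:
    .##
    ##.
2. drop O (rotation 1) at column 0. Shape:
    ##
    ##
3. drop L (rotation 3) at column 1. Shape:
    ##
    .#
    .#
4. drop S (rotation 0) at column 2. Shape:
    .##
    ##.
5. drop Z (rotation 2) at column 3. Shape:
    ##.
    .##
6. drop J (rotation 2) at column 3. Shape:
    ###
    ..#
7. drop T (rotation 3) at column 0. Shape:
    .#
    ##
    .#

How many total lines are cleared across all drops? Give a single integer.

Answer: 0

Derivation:
Drop 1: S rot0 at col 3 lands with bottom-row=0; cleared 0 line(s) (total 0); column heights now [0 0 0 1 2 2], max=2
Drop 2: O rot1 at col 0 lands with bottom-row=0; cleared 0 line(s) (total 0); column heights now [2 2 0 1 2 2], max=2
Drop 3: L rot3 at col 1 lands with bottom-row=0; cleared 0 line(s) (total 0); column heights now [2 3 3 1 2 2], max=3
Drop 4: S rot0 at col 2 lands with bottom-row=3; cleared 0 line(s) (total 0); column heights now [2 3 4 5 5 2], max=5
Drop 5: Z rot2 at col 3 lands with bottom-row=5; cleared 0 line(s) (total 0); column heights now [2 3 4 7 7 6], max=7
Drop 6: J rot2 at col 3 lands with bottom-row=6; cleared 0 line(s) (total 0); column heights now [2 3 4 8 8 8], max=8
Drop 7: T rot3 at col 0 lands with bottom-row=3; cleared 0 line(s) (total 0); column heights now [5 6 4 8 8 8], max=8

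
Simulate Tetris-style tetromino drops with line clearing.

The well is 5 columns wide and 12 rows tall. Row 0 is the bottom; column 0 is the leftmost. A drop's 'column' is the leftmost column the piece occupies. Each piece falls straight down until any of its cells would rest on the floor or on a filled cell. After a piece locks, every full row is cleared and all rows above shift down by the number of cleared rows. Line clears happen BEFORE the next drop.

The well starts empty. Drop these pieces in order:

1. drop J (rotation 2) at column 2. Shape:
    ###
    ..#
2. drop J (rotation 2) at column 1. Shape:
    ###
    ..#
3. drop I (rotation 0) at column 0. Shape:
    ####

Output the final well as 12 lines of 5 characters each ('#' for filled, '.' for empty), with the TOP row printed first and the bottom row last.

Drop 1: J rot2 at col 2 lands with bottom-row=0; cleared 0 line(s) (total 0); column heights now [0 0 2 2 2], max=2
Drop 2: J rot2 at col 1 lands with bottom-row=2; cleared 0 line(s) (total 0); column heights now [0 4 4 4 2], max=4
Drop 3: I rot0 at col 0 lands with bottom-row=4; cleared 0 line(s) (total 0); column heights now [5 5 5 5 2], max=5

Answer: .....
.....
.....
.....
.....
.....
.....
####.
.###.
...#.
..###
....#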